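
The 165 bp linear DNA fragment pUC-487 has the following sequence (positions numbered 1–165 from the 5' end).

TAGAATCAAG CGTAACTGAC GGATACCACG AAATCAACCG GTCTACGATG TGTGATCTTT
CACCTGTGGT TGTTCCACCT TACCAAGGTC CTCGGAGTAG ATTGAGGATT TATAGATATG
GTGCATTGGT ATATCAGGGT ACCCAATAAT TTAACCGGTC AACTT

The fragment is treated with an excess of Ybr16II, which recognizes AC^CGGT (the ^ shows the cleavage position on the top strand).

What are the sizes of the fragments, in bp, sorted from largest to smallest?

117, 38, 10 bp

Ybr16II sites (ACCGGT) start at positions 37, 154.
Ybr16II cuts after base 2 of each site, so after positions 38, 155.
Linear molecule, 2 cuts → 3 fragments:
  1–38 → 38 bp
  39–155 → 117 bp
  156–165 → 10 bp
Sorted largest to smallest: 117, 38, 10 bp.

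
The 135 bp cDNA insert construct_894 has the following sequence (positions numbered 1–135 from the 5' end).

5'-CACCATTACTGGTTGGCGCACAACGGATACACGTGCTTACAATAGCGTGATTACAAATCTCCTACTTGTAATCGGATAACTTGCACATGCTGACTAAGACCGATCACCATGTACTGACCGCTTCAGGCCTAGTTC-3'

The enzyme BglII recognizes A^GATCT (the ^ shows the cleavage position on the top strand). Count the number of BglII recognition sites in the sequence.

No occurrence of AGATCT is present in the sequence.
BglII does not cut: 0 sites.

0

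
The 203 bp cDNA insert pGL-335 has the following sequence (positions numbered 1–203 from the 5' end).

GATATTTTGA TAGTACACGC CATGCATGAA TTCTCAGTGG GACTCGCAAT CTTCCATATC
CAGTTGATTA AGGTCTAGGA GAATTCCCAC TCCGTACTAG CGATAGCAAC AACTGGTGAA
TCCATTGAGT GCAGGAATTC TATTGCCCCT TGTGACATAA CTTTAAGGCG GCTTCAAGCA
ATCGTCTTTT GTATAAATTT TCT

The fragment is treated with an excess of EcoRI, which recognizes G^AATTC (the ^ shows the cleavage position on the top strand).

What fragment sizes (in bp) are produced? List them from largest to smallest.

68, 54, 53, 28 bp

EcoRI sites (GAATTC) start at positions 28, 81, 135.
EcoRI cuts after the first base of each site, so after positions 28, 81, 135.
Linear molecule, 3 cuts → 4 fragments:
  1–28 → 28 bp
  29–81 → 53 bp
  82–135 → 54 bp
  136–203 → 68 bp
Sorted largest to smallest: 68, 54, 53, 28 bp.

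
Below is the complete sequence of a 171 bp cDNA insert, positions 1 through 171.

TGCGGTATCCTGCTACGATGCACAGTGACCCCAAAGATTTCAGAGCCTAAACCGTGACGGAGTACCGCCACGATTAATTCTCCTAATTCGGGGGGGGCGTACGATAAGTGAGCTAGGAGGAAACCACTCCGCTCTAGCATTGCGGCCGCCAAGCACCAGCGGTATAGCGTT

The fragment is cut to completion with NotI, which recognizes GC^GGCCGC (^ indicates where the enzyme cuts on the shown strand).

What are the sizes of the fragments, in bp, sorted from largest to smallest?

143, 28 bp

The NotI site (GCGGCCGC) starts at position 142.
NotI cuts after base 2 of each site, so after position 143.
Linear molecule, 1 cut → 2 fragments:
  1–143 → 143 bp
  144–171 → 28 bp
Sorted largest to smallest: 143, 28 bp.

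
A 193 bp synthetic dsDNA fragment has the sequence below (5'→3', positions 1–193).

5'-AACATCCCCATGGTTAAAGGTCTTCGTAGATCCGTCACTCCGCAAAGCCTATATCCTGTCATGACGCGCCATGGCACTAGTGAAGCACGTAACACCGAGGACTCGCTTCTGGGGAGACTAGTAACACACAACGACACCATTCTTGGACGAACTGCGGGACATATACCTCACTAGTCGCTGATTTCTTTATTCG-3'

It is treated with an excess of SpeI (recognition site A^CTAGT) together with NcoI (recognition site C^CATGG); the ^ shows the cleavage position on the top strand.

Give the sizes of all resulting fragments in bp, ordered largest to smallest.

61, 53, 41, 23, 8, 7 bp

SpeI sites (ACTAGT) start at positions 76, 117, 170.
SpeI cuts after the first base of each site, so after positions 76, 117, 170.
NcoI sites (CCATGG) start at positions 8, 69.
NcoI cuts after the first base of each site, so after positions 8, 69.
Combined cut positions: 8, 69, 76, 117, 170.
Linear molecule, 5 cuts → 6 fragments:
  1–8 → 8 bp
  9–69 → 61 bp
  70–76 → 7 bp
  77–117 → 41 bp
  118–170 → 53 bp
  171–193 → 23 bp
Sorted largest to smallest: 61, 53, 41, 23, 8, 7 bp.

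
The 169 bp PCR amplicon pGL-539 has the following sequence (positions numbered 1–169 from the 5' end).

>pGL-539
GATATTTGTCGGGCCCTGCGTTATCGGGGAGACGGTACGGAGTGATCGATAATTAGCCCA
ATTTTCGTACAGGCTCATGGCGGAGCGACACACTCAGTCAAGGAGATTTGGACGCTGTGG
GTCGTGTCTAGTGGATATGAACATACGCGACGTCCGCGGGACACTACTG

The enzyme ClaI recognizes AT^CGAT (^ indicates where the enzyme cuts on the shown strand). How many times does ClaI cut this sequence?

ATCGAT occurs starting at position 45.
ClaI cuts at 1 site.

1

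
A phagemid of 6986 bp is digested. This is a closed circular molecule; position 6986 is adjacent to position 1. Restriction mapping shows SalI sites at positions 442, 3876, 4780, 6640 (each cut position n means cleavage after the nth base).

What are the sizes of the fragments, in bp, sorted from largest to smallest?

3434, 1860, 904, 788 bp

Circular molecule, 4 cuts → 4 fragments:
  3876 − 442 = 3434 bp
  4780 − 3876 = 904 bp
  6640 − 4780 = 1860 bp
  wrap: 6986 − 6640 + 442 = 788 bp
Sorted largest to smallest: 3434, 1860, 904, 788 bp.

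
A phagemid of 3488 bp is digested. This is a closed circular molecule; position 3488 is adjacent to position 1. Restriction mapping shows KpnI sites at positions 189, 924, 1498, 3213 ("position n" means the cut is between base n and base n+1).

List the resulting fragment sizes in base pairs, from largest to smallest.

1715, 735, 574, 464 bp

Circular molecule, 4 cuts → 4 fragments:
  924 − 189 = 735 bp
  1498 − 924 = 574 bp
  3213 − 1498 = 1715 bp
  wrap: 3488 − 3213 + 189 = 464 bp
Sorted largest to smallest: 1715, 735, 574, 464 bp.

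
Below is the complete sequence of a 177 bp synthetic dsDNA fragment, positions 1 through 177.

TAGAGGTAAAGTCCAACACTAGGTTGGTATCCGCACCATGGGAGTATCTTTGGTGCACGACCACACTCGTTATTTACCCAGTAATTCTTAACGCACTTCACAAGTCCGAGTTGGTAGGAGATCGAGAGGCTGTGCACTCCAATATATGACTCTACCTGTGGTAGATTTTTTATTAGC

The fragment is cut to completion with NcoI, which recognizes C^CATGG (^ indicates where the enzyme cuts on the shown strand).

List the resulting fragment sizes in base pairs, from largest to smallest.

The NcoI site (CCATGG) starts at position 36.
NcoI cuts after the first base of each site, so after position 36.
Linear molecule, 1 cut → 2 fragments:
  1–36 → 36 bp
  37–177 → 141 bp
Sorted largest to smallest: 141, 36 bp.

141, 36 bp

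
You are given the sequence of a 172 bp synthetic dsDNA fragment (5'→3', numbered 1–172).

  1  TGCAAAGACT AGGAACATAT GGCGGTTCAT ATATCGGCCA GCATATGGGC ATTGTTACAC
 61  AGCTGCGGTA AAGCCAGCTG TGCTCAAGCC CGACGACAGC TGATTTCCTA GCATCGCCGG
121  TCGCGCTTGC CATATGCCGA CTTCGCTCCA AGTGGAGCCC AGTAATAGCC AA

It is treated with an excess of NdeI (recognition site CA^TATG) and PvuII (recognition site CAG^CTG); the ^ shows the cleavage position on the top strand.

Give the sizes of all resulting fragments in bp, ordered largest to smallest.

NdeI sites (CATATG) start at positions 16, 42, 131.
NdeI cuts after base 2 of each site, so after positions 17, 43, 132.
PvuII sites (CAGCTG) start at positions 60, 75, 97.
PvuII cuts after base 3 of each site, so after positions 62, 77, 99.
Combined cut positions: 17, 43, 62, 77, 99, 132.
Linear molecule, 6 cuts → 7 fragments:
  1–17 → 17 bp
  18–43 → 26 bp
  44–62 → 19 bp
  63–77 → 15 bp
  78–99 → 22 bp
  100–132 → 33 bp
  133–172 → 40 bp
Sorted largest to smallest: 40, 33, 26, 22, 19, 17, 15 bp.

40, 33, 26, 22, 19, 17, 15 bp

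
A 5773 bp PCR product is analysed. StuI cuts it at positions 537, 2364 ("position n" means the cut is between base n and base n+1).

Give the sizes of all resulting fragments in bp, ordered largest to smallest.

3409, 1827, 537 bp

Linear molecule, 2 cuts → 3 fragments:
  537 − 0 = 537 bp
  2364 − 537 = 1827 bp
  5773 − 2364 = 3409 bp
Sorted largest to smallest: 3409, 1827, 537 bp.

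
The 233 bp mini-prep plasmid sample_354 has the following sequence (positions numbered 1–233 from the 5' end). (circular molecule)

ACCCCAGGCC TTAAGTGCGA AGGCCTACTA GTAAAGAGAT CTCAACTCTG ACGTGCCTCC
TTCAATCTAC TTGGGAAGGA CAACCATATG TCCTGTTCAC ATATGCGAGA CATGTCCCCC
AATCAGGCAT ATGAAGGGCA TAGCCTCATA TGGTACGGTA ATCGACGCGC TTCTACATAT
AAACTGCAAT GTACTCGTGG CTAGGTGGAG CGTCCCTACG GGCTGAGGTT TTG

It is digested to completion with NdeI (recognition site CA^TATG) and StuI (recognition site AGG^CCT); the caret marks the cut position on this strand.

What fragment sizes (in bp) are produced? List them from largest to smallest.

93, 63, 28, 19, 15, 15 bp

NdeI sites (CATATG) start at positions 85, 100, 128, 147.
NdeI cuts after base 2 of each site, so after positions 86, 101, 129, 148.
StuI sites (AGGCCT) start at positions 6, 21.
StuI cuts after base 3 of each site, so after positions 8, 23.
Combined cut positions: 8, 23, 86, 101, 129, 148.
Circular molecule, 6 cuts → 6 fragments:
  9–23 → 15 bp
  24–86 → 63 bp
  87–101 → 15 bp
  102–129 → 28 bp
  130–148 → 19 bp
  149–233 then 1–8 → 85 + 8 = 93 bp
Sorted largest to smallest: 93, 63, 28, 19, 15, 15 bp.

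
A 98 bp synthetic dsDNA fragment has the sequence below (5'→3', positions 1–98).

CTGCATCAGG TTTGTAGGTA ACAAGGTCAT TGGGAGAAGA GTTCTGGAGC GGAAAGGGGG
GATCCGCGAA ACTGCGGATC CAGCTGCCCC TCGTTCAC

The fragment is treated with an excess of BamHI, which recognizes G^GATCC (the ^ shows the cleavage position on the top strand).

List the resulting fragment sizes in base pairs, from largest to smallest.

BamHI sites (GGATCC) start at positions 60, 76.
BamHI cuts after the first base of each site, so after positions 60, 76.
Linear molecule, 2 cuts → 3 fragments:
  1–60 → 60 bp
  61–76 → 16 bp
  77–98 → 22 bp
Sorted largest to smallest: 60, 22, 16 bp.

60, 22, 16 bp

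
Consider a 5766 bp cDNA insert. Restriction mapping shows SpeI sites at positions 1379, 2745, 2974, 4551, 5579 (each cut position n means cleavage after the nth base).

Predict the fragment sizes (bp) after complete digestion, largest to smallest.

Linear molecule, 5 cuts → 6 fragments:
  1379 − 0 = 1379 bp
  2745 − 1379 = 1366 bp
  2974 − 2745 = 229 bp
  4551 − 2974 = 1577 bp
  5579 − 4551 = 1028 bp
  5766 − 5579 = 187 bp
Sorted largest to smallest: 1577, 1379, 1366, 1028, 229, 187 bp.

1577, 1379, 1366, 1028, 229, 187 bp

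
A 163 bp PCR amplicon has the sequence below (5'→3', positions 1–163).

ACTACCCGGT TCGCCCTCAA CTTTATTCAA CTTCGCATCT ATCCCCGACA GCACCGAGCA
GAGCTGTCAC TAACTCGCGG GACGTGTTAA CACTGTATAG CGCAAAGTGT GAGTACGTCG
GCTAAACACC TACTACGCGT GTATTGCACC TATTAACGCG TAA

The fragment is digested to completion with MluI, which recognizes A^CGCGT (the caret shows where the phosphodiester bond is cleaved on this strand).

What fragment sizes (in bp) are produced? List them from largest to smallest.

135, 21, 7 bp

MluI sites (ACGCGT) start at positions 135, 156.
MluI cuts after the first base of each site, so after positions 135, 156.
Linear molecule, 2 cuts → 3 fragments:
  1–135 → 135 bp
  136–156 → 21 bp
  157–163 → 7 bp
Sorted largest to smallest: 135, 21, 7 bp.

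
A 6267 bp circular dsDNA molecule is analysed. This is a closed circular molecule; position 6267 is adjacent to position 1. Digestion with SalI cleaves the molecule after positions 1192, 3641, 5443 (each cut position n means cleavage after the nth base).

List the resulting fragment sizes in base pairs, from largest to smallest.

Circular molecule, 3 cuts → 3 fragments:
  3641 − 1192 = 2449 bp
  5443 − 3641 = 1802 bp
  wrap: 6267 − 5443 + 1192 = 2016 bp
Sorted largest to smallest: 2449, 2016, 1802 bp.

2449, 2016, 1802 bp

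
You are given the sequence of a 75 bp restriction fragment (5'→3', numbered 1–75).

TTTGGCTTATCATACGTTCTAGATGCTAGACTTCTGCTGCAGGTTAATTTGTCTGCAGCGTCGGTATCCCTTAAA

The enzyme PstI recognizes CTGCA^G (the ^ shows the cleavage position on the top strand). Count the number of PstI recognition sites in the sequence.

2

CTGCAG occurs starting at positions 37, 53.
PstI cuts at 2 sites.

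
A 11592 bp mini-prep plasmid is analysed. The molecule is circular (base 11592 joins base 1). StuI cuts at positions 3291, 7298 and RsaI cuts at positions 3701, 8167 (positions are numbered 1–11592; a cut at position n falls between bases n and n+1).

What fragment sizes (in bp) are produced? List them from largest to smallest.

Combined cut positions (sorted): 3291, 3701, 7298, 8167.
Circular molecule, 4 cuts → 4 fragments:
  3701 − 3291 = 410 bp
  7298 − 3701 = 3597 bp
  8167 − 7298 = 869 bp
  wrap: 11592 − 8167 + 3291 = 6716 bp
Sorted largest to smallest: 6716, 3597, 869, 410 bp.

6716, 3597, 869, 410 bp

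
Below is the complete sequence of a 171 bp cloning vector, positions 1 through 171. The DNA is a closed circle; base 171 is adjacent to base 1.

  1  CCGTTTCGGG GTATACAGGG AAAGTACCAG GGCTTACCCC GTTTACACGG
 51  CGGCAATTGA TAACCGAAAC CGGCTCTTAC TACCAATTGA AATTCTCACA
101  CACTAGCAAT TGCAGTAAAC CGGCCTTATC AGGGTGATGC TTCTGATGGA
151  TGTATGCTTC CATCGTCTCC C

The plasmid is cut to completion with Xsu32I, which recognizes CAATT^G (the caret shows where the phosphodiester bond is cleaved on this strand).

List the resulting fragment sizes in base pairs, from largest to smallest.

118, 30, 23 bp

Xsu32I sites (CAATTG) start at positions 54, 84, 107.
Xsu32I cuts after base 5 of each site (before the last base), so after positions 58, 88, 111.
Circular molecule, 3 cuts → 3 fragments:
  59–88 → 30 bp
  89–111 → 23 bp
  112–171 then 1–58 → 60 + 58 = 118 bp
Sorted largest to smallest: 118, 30, 23 bp.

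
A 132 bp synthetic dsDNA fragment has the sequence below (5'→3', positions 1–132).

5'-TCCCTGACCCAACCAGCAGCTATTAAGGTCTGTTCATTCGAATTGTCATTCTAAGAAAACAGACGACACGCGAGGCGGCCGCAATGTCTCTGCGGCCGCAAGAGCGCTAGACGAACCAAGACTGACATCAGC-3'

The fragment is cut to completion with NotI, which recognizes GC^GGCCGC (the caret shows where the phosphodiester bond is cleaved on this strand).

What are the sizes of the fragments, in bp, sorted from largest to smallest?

NotI sites (GCGGCCGC) start at positions 75, 92.
NotI cuts after base 2 of each site, so after positions 76, 93.
Linear molecule, 2 cuts → 3 fragments:
  1–76 → 76 bp
  77–93 → 17 bp
  94–132 → 39 bp
Sorted largest to smallest: 76, 39, 17 bp.

76, 39, 17 bp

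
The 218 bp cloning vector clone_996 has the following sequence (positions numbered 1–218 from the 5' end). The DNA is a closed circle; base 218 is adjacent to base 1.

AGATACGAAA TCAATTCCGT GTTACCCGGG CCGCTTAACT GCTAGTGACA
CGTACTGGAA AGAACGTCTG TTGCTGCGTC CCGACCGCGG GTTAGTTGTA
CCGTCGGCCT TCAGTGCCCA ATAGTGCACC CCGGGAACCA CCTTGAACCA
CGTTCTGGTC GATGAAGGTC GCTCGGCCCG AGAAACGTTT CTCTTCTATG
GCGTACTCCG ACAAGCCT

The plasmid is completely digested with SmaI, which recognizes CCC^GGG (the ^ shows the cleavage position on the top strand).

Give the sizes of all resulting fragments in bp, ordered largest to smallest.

113, 105 bp

SmaI sites (CCCGGG) start at positions 25, 130.
SmaI cuts after base 3 of each site, so after positions 27, 132.
Circular molecule, 2 cuts → 2 fragments:
  28–132 → 105 bp
  133–218 then 1–27 → 86 + 27 = 113 bp
Sorted largest to smallest: 113, 105 bp.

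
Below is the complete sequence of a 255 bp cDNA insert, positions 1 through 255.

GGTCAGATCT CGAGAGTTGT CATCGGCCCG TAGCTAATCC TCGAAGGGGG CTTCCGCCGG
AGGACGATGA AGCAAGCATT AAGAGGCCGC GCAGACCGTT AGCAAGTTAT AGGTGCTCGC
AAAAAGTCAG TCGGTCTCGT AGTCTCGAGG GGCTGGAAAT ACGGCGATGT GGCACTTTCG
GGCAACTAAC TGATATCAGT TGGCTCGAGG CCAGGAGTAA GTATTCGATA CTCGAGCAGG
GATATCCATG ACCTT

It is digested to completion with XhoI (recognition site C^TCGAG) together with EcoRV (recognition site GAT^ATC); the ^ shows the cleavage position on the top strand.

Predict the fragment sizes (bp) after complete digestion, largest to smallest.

XhoI sites (CTCGAG) start at positions 9, 144, 204, 231.
XhoI cuts after the first base of each site, so after positions 9, 144, 204, 231.
EcoRV sites (GATATC) start at positions 192, 241.
EcoRV cuts after base 3 of each site, so after positions 194, 243.
Combined cut positions: 9, 144, 194, 204, 231, 243.
Linear molecule, 6 cuts → 7 fragments:
  1–9 → 9 bp
  10–144 → 135 bp
  145–194 → 50 bp
  195–204 → 10 bp
  205–231 → 27 bp
  232–243 → 12 bp
  244–255 → 12 bp
Sorted largest to smallest: 135, 50, 27, 12, 12, 10, 9 bp.

135, 50, 27, 12, 12, 10, 9 bp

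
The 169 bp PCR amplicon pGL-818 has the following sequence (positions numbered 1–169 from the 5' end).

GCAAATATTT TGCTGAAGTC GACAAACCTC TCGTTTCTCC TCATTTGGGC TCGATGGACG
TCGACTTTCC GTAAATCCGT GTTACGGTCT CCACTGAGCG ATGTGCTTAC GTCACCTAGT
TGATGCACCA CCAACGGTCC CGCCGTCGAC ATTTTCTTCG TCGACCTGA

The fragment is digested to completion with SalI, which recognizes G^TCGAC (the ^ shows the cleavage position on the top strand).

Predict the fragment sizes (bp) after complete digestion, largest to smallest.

SalI sites (GTCGAC) start at positions 18, 60, 145, 160.
SalI cuts after the first base of each site, so after positions 18, 60, 145, 160.
Linear molecule, 4 cuts → 5 fragments:
  1–18 → 18 bp
  19–60 → 42 bp
  61–145 → 85 bp
  146–160 → 15 bp
  161–169 → 9 bp
Sorted largest to smallest: 85, 42, 18, 15, 9 bp.

85, 42, 18, 15, 9 bp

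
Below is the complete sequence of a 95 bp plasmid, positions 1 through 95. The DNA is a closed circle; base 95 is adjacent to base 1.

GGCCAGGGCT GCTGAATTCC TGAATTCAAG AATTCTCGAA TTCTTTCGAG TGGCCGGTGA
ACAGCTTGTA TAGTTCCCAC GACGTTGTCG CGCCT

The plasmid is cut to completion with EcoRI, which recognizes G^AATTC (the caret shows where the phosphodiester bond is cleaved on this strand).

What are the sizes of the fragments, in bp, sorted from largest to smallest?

EcoRI sites (GAATTC) start at positions 14, 22, 30, 38.
EcoRI cuts after the first base of each site, so after positions 14, 22, 30, 38.
Circular molecule, 4 cuts → 4 fragments:
  15–22 → 8 bp
  23–30 → 8 bp
  31–38 → 8 bp
  39–95 then 1–14 → 57 + 14 = 71 bp
Sorted largest to smallest: 71, 8, 8, 8 bp.

71, 8, 8, 8 bp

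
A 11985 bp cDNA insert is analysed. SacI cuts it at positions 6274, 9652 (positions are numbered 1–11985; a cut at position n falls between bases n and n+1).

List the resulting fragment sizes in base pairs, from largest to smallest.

6274, 3378, 2333 bp

Linear molecule, 2 cuts → 3 fragments:
  6274 − 0 = 6274 bp
  9652 − 6274 = 3378 bp
  11985 − 9652 = 2333 bp
Sorted largest to smallest: 6274, 3378, 2333 bp.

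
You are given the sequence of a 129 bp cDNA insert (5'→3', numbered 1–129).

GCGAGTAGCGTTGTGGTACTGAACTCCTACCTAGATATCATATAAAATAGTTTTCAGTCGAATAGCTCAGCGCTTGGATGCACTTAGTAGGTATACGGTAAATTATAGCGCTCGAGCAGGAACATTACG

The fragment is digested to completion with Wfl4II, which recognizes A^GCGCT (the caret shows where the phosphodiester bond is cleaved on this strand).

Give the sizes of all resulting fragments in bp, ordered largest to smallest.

69, 38, 22 bp

Wfl4II sites (AGCGCT) start at positions 69, 107.
Wfl4II cuts after the first base of each site, so after positions 69, 107.
Linear molecule, 2 cuts → 3 fragments:
  1–69 → 69 bp
  70–107 → 38 bp
  108–129 → 22 bp
Sorted largest to smallest: 69, 38, 22 bp.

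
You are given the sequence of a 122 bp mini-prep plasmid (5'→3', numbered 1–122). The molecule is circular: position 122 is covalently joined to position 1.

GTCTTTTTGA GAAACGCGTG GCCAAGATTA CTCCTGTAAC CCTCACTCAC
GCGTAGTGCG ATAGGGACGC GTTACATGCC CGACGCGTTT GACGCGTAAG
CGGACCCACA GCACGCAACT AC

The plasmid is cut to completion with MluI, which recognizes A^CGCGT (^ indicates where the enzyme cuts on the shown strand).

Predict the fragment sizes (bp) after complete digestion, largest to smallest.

MluI sites (ACGCGT) start at positions 14, 49, 67, 83, 92.
MluI cuts after the first base of each site, so after positions 14, 49, 67, 83, 92.
Circular molecule, 5 cuts → 5 fragments:
  15–49 → 35 bp
  50–67 → 18 bp
  68–83 → 16 bp
  84–92 → 9 bp
  93–122 then 1–14 → 30 + 14 = 44 bp
Sorted largest to smallest: 44, 35, 18, 16, 9 bp.

44, 35, 18, 16, 9 bp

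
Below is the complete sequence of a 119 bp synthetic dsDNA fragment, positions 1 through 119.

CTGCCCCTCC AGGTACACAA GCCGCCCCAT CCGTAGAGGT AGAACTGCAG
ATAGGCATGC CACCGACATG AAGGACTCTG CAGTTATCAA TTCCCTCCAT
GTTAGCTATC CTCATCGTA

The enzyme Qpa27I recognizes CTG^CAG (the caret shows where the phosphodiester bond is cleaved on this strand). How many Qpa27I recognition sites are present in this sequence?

2

CTGCAG occurs starting at positions 45, 78.
Qpa27I cuts at 2 sites.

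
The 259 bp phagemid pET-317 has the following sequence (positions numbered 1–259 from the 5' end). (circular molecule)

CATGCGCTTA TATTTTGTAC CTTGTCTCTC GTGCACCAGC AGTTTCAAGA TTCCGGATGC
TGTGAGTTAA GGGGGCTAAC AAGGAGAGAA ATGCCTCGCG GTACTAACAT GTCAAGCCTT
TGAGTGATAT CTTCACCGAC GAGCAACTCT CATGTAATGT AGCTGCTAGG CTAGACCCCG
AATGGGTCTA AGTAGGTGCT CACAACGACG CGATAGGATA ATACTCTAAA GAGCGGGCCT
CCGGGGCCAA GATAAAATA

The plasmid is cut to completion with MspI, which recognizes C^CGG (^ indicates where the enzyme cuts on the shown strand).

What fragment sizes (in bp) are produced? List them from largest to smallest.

MspI sites (CCGG) start at positions 53, 241.
MspI cuts after the first base of each site, so after positions 53, 241.
Circular molecule, 2 cuts → 2 fragments:
  54–241 → 188 bp
  242–259 then 1–53 → 18 + 53 = 71 bp
Sorted largest to smallest: 188, 71 bp.

188, 71 bp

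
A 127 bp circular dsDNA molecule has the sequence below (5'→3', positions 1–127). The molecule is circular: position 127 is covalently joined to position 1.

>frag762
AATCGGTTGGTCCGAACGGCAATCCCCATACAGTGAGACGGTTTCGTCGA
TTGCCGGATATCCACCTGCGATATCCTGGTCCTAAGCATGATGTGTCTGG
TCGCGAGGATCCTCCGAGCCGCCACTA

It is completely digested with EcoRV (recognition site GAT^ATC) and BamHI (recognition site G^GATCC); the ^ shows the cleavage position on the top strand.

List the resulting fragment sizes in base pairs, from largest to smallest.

EcoRV sites (GATATC) start at positions 57, 70.
EcoRV cuts after base 3 of each site, so after positions 59, 72.
The BamHI site (GGATCC) starts at position 107.
BamHI cuts after the first base of each site, so after position 107.
Combined cut positions: 59, 72, 107.
Circular molecule, 3 cuts → 3 fragments:
  60–72 → 13 bp
  73–107 → 35 bp
  108–127 then 1–59 → 20 + 59 = 79 bp
Sorted largest to smallest: 79, 35, 13 bp.

79, 35, 13 bp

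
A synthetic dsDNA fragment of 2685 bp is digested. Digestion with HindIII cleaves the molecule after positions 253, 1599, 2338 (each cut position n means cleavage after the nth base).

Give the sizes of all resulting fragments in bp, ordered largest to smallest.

Linear molecule, 3 cuts → 4 fragments:
  253 − 0 = 253 bp
  1599 − 253 = 1346 bp
  2338 − 1599 = 739 bp
  2685 − 2338 = 347 bp
Sorted largest to smallest: 1346, 739, 347, 253 bp.

1346, 739, 347, 253 bp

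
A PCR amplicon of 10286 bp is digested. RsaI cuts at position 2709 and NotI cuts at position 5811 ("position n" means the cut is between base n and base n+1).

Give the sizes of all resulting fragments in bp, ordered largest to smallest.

4475, 3102, 2709 bp

Combined cut positions (sorted): 2709, 5811.
Linear molecule, 2 cuts → 3 fragments:
  2709 − 0 = 2709 bp
  5811 − 2709 = 3102 bp
  10286 − 5811 = 4475 bp
Sorted largest to smallest: 4475, 3102, 2709 bp.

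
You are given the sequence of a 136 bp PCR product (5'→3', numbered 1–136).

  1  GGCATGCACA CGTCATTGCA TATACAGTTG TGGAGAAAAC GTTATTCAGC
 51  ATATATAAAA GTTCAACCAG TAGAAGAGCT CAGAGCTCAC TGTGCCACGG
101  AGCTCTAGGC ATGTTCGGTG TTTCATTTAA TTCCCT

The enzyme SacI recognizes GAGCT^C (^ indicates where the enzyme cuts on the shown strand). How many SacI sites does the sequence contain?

GAGCTC occurs starting at positions 76, 83, 100.
SacI cuts at 3 sites.

3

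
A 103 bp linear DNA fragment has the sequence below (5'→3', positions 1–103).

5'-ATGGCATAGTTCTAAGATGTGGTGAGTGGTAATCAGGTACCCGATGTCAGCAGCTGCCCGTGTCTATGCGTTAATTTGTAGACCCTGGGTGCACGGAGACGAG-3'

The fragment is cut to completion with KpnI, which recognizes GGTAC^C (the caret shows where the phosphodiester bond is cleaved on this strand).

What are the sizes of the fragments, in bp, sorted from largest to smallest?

63, 40 bp

The KpnI site (GGTACC) starts at position 36.
KpnI cuts after base 5 of each site (before the last base), so after position 40.
Linear molecule, 1 cut → 2 fragments:
  1–40 → 40 bp
  41–103 → 63 bp
Sorted largest to smallest: 63, 40 bp.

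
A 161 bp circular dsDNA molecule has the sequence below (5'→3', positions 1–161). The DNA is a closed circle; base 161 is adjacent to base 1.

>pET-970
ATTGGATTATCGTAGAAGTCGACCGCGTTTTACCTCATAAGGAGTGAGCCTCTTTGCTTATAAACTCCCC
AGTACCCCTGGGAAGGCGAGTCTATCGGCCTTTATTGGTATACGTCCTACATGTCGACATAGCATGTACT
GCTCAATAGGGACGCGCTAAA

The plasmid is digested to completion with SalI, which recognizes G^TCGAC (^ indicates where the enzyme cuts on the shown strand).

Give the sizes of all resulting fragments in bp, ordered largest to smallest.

105, 56 bp

SalI sites (GTCGAC) start at positions 18, 123.
SalI cuts after the first base of each site, so after positions 18, 123.
Circular molecule, 2 cuts → 2 fragments:
  19–123 → 105 bp
  124–161 then 1–18 → 38 + 18 = 56 bp
Sorted largest to smallest: 105, 56 bp.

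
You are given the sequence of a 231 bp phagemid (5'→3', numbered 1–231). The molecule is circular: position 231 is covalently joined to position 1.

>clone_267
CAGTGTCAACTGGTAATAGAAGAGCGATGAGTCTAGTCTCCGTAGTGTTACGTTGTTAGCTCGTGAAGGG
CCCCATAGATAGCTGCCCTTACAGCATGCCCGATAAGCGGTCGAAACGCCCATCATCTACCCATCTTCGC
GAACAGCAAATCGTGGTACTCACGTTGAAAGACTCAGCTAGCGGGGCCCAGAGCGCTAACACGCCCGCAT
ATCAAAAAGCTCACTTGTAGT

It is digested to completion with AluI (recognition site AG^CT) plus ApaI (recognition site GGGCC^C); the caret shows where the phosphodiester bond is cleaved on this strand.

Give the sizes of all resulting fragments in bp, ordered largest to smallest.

AluI sites (AGCT) start at positions 58, 81, 176, 218.
AluI cuts after base 2 of each site, so after positions 59, 82, 177, 219.
ApaI sites (GGGCCC) start at positions 68, 184.
ApaI cuts after base 5 of each site (before the last base), so after positions 72, 188.
Combined cut positions: 59, 72, 82, 177, 188, 219.
Circular molecule, 6 cuts → 6 fragments:
  60–72 → 13 bp
  73–82 → 10 bp
  83–177 → 95 bp
  178–188 → 11 bp
  189–219 → 31 bp
  220–231 then 1–59 → 12 + 59 = 71 bp
Sorted largest to smallest: 95, 71, 31, 13, 11, 10 bp.

95, 71, 31, 13, 11, 10 bp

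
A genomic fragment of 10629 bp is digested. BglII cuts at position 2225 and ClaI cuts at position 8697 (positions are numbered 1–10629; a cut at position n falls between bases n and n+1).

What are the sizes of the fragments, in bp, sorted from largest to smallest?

Combined cut positions (sorted): 2225, 8697.
Linear molecule, 2 cuts → 3 fragments:
  2225 − 0 = 2225 bp
  8697 − 2225 = 6472 bp
  10629 − 8697 = 1932 bp
Sorted largest to smallest: 6472, 2225, 1932 bp.

6472, 2225, 1932 bp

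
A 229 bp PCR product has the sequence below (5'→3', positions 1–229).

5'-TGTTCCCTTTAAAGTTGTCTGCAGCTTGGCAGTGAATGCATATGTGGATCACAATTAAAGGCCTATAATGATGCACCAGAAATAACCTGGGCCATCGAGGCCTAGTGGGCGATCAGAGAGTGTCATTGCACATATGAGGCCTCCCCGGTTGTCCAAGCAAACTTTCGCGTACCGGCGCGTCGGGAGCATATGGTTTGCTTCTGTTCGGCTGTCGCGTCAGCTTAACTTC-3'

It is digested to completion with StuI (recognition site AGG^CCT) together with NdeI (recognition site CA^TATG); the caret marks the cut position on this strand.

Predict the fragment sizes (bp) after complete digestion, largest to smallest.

StuI sites (AGGCCT) start at positions 59, 98, 137.
StuI cuts after base 3 of each site, so after positions 61, 100, 139.
NdeI sites (CATATG) start at positions 39, 131, 187.
NdeI cuts after base 2 of each site, so after positions 40, 132, 188.
Combined cut positions: 40, 61, 100, 132, 139, 188.
Linear molecule, 6 cuts → 7 fragments:
  1–40 → 40 bp
  41–61 → 21 bp
  62–100 → 39 bp
  101–132 → 32 bp
  133–139 → 7 bp
  140–188 → 49 bp
  189–229 → 41 bp
Sorted largest to smallest: 49, 41, 40, 39, 32, 21, 7 bp.

49, 41, 40, 39, 32, 21, 7 bp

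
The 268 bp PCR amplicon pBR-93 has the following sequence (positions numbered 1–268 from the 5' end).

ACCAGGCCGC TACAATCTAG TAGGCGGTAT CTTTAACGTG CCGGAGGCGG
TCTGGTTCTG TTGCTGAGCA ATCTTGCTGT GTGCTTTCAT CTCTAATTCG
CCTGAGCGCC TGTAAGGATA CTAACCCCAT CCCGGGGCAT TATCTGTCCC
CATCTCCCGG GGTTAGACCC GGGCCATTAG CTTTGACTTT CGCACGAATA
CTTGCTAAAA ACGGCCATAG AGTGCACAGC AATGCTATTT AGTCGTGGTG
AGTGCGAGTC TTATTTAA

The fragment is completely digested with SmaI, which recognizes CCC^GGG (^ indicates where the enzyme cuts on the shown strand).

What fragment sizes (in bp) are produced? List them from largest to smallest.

133, 98, 25, 12 bp

SmaI sites (CCCGGG) start at positions 131, 156, 168.
SmaI cuts after base 3 of each site, so after positions 133, 158, 170.
Linear molecule, 3 cuts → 4 fragments:
  1–133 → 133 bp
  134–158 → 25 bp
  159–170 → 12 bp
  171–268 → 98 bp
Sorted largest to smallest: 133, 98, 25, 12 bp.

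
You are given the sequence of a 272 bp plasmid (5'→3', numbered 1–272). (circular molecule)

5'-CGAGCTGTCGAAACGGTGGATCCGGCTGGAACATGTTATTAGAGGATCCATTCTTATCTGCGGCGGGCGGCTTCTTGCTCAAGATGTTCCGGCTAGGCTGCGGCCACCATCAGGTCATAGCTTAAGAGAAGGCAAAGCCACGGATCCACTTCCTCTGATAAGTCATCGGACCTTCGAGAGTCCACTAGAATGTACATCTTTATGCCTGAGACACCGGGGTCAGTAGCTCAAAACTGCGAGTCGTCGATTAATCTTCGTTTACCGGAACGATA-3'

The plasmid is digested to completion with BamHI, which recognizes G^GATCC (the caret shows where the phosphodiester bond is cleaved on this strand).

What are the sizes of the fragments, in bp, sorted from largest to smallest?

148, 98, 26 bp

BamHI sites (GGATCC) start at positions 18, 44, 142.
BamHI cuts after the first base of each site, so after positions 18, 44, 142.
Circular molecule, 3 cuts → 3 fragments:
  19–44 → 26 bp
  45–142 → 98 bp
  143–272 then 1–18 → 130 + 18 = 148 bp
Sorted largest to smallest: 148, 98, 26 bp.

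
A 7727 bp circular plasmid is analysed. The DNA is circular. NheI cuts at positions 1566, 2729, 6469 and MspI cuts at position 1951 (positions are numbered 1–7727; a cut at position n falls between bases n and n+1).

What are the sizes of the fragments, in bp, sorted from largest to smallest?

Combined cut positions (sorted): 1566, 1951, 2729, 6469.
Circular molecule, 4 cuts → 4 fragments:
  1951 − 1566 = 385 bp
  2729 − 1951 = 778 bp
  6469 − 2729 = 3740 bp
  wrap: 7727 − 6469 + 1566 = 2824 bp
Sorted largest to smallest: 3740, 2824, 778, 385 bp.

3740, 2824, 778, 385 bp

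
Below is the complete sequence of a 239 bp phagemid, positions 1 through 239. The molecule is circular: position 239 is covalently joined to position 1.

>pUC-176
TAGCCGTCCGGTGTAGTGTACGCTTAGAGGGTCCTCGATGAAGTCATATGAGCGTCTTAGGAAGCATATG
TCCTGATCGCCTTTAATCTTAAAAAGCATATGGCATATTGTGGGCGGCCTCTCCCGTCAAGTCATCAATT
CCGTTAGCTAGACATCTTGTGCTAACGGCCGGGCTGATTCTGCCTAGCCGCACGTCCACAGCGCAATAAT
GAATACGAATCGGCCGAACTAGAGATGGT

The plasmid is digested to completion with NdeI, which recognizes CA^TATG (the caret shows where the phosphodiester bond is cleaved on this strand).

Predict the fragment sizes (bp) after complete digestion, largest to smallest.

NdeI sites (CATATG) start at positions 45, 65, 97.
NdeI cuts after base 2 of each site, so after positions 46, 66, 98.
Circular molecule, 3 cuts → 3 fragments:
  47–66 → 20 bp
  67–98 → 32 bp
  99–239 then 1–46 → 141 + 46 = 187 bp
Sorted largest to smallest: 187, 32, 20 bp.

187, 32, 20 bp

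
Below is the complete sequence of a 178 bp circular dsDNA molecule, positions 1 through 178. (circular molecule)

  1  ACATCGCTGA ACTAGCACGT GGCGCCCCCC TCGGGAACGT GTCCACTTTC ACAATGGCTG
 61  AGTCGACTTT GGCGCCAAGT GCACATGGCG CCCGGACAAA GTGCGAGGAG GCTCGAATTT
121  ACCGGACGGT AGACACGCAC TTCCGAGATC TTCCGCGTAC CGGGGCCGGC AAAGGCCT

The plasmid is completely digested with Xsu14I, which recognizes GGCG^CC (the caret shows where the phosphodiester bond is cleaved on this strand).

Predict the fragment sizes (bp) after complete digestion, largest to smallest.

112, 50, 16 bp

Xsu14I sites (GGCGCC) start at positions 21, 71, 87.
Xsu14I cuts after base 4 of each site, so after positions 24, 74, 90.
Circular molecule, 3 cuts → 3 fragments:
  25–74 → 50 bp
  75–90 → 16 bp
  91–178 then 1–24 → 88 + 24 = 112 bp
Sorted largest to smallest: 112, 50, 16 bp.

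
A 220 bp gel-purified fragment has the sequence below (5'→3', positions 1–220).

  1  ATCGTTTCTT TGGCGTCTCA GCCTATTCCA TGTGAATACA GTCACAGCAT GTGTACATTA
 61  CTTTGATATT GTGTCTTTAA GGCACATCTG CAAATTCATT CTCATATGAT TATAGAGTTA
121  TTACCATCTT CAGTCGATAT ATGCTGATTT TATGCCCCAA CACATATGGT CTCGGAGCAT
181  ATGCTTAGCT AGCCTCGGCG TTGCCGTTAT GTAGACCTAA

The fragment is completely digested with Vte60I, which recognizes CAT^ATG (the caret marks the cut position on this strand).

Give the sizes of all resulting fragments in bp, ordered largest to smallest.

105, 60, 40, 15 bp

Vte60I sites (CATATG) start at positions 103, 163, 178.
Vte60I cuts after base 3 of each site, so after positions 105, 165, 180.
Linear molecule, 3 cuts → 4 fragments:
  1–105 → 105 bp
  106–165 → 60 bp
  166–180 → 15 bp
  181–220 → 40 bp
Sorted largest to smallest: 105, 60, 40, 15 bp.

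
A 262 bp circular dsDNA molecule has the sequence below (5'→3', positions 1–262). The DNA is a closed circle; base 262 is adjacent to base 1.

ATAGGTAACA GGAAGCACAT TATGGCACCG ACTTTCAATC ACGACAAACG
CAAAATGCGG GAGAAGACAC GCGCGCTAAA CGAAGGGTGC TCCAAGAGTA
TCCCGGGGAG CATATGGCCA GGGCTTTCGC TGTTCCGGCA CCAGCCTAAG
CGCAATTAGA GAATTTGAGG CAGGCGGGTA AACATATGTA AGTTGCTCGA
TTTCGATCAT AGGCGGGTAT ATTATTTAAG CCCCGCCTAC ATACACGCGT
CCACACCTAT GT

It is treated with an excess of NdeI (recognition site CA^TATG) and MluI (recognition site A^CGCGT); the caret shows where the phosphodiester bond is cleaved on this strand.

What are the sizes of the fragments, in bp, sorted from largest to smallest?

NdeI sites (CATATG) start at positions 111, 183.
NdeI cuts after base 2 of each site, so after positions 112, 184.
The MluI site (ACGCGT) starts at position 245.
MluI cuts after the first base of each site, so after position 245.
Combined cut positions: 112, 184, 245.
Circular molecule, 3 cuts → 3 fragments:
  113–184 → 72 bp
  185–245 → 61 bp
  246–262 then 1–112 → 17 + 112 = 129 bp
Sorted largest to smallest: 129, 72, 61 bp.

129, 72, 61 bp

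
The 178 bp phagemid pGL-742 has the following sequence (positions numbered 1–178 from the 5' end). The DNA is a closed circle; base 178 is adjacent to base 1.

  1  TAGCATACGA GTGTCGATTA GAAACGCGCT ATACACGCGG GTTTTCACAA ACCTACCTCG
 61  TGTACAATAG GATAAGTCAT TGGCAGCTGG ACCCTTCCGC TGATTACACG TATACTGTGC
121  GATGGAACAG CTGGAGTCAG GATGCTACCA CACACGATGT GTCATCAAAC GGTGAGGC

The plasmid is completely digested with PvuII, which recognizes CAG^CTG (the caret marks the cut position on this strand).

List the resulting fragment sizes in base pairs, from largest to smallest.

PvuII sites (CAGCTG) start at positions 84, 128.
PvuII cuts after base 3 of each site, so after positions 86, 130.
Circular molecule, 2 cuts → 2 fragments:
  87–130 → 44 bp
  131–178 then 1–86 → 48 + 86 = 134 bp
Sorted largest to smallest: 134, 44 bp.

134, 44 bp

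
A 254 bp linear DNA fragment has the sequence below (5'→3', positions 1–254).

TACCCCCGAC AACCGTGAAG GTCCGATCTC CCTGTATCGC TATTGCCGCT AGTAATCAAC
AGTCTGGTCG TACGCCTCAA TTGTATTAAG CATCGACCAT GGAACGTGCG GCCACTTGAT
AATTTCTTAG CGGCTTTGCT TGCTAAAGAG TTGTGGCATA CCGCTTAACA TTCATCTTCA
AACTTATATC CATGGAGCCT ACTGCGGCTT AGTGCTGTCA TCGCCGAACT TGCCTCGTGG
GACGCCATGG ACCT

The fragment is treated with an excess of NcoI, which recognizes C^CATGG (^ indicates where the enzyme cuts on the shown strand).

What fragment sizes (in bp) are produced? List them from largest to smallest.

97, 93, 55, 9 bp

NcoI sites (CCATGG) start at positions 97, 190, 245.
NcoI cuts after the first base of each site, so after positions 97, 190, 245.
Linear molecule, 3 cuts → 4 fragments:
  1–97 → 97 bp
  98–190 → 93 bp
  191–245 → 55 bp
  246–254 → 9 bp
Sorted largest to smallest: 97, 93, 55, 9 bp.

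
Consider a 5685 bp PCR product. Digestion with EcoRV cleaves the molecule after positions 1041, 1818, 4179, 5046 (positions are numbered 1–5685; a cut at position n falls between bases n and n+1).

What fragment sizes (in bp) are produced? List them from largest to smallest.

2361, 1041, 867, 777, 639 bp

Linear molecule, 4 cuts → 5 fragments:
  1041 − 0 = 1041 bp
  1818 − 1041 = 777 bp
  4179 − 1818 = 2361 bp
  5046 − 4179 = 867 bp
  5685 − 5046 = 639 bp
Sorted largest to smallest: 2361, 1041, 867, 777, 639 bp.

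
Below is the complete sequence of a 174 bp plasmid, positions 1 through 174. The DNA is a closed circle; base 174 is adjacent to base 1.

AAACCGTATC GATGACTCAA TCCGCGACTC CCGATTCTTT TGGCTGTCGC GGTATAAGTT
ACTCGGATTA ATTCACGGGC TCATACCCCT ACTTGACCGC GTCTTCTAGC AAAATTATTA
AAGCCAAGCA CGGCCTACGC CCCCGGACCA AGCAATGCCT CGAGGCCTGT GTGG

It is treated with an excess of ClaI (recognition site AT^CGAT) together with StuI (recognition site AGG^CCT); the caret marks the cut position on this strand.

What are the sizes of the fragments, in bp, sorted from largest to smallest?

The ClaI site (ATCGAT) starts at position 8.
ClaI cuts after base 2 of each site, so after position 9.
The StuI site (AGGCCT) starts at position 163.
StuI cuts after base 3 of each site, so after position 165.
Combined cut positions: 9, 165.
Circular molecule, 2 cuts → 2 fragments:
  10–165 → 156 bp
  166–174 then 1–9 → 9 + 9 = 18 bp
Sorted largest to smallest: 156, 18 bp.

156, 18 bp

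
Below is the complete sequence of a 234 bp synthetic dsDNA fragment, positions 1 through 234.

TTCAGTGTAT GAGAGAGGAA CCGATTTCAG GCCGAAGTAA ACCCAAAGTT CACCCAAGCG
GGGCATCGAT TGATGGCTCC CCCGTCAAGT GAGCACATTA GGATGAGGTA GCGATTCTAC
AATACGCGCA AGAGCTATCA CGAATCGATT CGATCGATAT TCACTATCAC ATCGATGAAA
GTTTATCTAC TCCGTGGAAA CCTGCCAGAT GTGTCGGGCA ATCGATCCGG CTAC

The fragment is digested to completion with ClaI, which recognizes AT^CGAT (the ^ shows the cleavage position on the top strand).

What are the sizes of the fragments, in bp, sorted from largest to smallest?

79, 66, 50, 18, 12, 9 bp

ClaI sites (ATCGAT) start at positions 65, 144, 153, 171, 221.
ClaI cuts after base 2 of each site, so after positions 66, 145, 154, 172, 222.
Linear molecule, 5 cuts → 6 fragments:
  1–66 → 66 bp
  67–145 → 79 bp
  146–154 → 9 bp
  155–172 → 18 bp
  173–222 → 50 bp
  223–234 → 12 bp
Sorted largest to smallest: 79, 66, 50, 18, 12, 9 bp.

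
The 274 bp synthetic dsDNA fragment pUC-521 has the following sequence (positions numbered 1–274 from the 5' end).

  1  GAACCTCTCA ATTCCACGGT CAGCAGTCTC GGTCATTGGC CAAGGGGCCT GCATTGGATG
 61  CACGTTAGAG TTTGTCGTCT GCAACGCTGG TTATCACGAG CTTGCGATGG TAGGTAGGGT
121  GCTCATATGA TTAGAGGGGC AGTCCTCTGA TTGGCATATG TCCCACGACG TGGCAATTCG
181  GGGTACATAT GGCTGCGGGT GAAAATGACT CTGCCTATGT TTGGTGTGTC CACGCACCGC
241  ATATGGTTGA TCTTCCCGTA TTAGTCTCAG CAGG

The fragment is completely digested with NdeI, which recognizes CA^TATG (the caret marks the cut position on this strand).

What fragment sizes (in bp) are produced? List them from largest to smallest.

NdeI sites (CATATG) start at positions 124, 155, 186, 240.
NdeI cuts after base 2 of each site, so after positions 125, 156, 187, 241.
Linear molecule, 4 cuts → 5 fragments:
  1–125 → 125 bp
  126–156 → 31 bp
  157–187 → 31 bp
  188–241 → 54 bp
  242–274 → 33 bp
Sorted largest to smallest: 125, 54, 33, 31, 31 bp.

125, 54, 33, 31, 31 bp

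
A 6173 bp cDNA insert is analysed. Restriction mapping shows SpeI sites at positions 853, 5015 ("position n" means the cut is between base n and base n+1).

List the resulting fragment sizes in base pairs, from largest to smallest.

Linear molecule, 2 cuts → 3 fragments:
  853 − 0 = 853 bp
  5015 − 853 = 4162 bp
  6173 − 5015 = 1158 bp
Sorted largest to smallest: 4162, 1158, 853 bp.

4162, 1158, 853 bp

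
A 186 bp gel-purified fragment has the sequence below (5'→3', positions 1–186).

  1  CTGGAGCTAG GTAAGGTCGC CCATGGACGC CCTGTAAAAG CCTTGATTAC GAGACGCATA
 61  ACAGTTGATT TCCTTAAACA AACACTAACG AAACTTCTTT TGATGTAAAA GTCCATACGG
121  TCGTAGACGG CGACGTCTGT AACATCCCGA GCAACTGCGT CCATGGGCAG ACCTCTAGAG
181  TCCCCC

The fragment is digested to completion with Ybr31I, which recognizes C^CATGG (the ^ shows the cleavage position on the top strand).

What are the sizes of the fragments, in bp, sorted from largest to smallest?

140, 25, 21 bp

Ybr31I sites (CCATGG) start at positions 21, 161.
Ybr31I cuts after the first base of each site, so after positions 21, 161.
Linear molecule, 2 cuts → 3 fragments:
  1–21 → 21 bp
  22–161 → 140 bp
  162–186 → 25 bp
Sorted largest to smallest: 140, 25, 21 bp.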